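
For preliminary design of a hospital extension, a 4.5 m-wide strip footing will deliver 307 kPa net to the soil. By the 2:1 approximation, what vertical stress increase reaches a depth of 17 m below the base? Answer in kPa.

By the 2:1 method the load spreads at 1 horizontal : 2 vertical, so at depth z the loaded area has grown by z in each plan dimension:
Δσ = qB/(B+z) = 307×4.5/(4.5+17) = 64.256 kPa

Δσ_z ≈ 64.3 kPa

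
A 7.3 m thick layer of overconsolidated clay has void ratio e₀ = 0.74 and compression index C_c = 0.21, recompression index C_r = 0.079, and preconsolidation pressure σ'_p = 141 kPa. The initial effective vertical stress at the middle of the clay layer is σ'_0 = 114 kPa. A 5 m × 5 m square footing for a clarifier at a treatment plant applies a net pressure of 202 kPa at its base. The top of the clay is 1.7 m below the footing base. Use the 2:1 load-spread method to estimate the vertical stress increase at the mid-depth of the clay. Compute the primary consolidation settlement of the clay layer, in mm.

S_c ≈ 81.7 mm

Mid-depth of clay below the footing base: z = 1.7 + 7.3/2 = 5.35 m.
Stress increase at mid-clay by the 2:1 spreading method:
Δσ = qBL/((B+z)(L+z)) = 202×5×5/((5+5.35)(5+5.35)) = 47.142 kPa
Final effective stress: σ'_f = 114 + 47.142 = 161.14 kPa.
σ'_f = 161.14 > σ'_p = 141 kPa, so the stress path crosses the preconsolidation pressure — recompression up to σ'_p, then virgin compression beyond:
S_c = H/(1+e₀)·[C_r·log₁₀(σ'_p/σ'_0) + C_c·log₁₀(σ'_f/σ'_p)]
    = 7.3/1.74 × [0.079×log₁₀(141/114) + 0.21×log₁₀(161.14/141)]
    = 4.1954 × [0.0072928 + 0.012177] = 0.08168 m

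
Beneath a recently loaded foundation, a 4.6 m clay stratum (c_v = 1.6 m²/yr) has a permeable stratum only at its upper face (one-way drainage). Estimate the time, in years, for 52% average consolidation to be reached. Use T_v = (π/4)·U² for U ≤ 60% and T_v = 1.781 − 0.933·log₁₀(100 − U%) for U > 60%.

Drainage path length: H_d = H = 4.6 m (single drainage).
U ≤ 60%: T_v = (π/4)·U² = (π/4)×0.52² = 0.21237.
t = T_v·H_d²/c_v = 0.21237×4.6²/1.6 = 2.809 years.

t ≈ 2.81 years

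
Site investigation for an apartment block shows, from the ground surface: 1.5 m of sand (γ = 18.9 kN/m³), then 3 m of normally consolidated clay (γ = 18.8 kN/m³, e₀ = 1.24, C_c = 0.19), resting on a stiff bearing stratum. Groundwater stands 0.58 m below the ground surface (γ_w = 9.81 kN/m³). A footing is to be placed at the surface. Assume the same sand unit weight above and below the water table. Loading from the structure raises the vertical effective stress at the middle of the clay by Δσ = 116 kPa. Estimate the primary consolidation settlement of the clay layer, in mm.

S_c ≈ 167 mm

Mid-depth of clay below the ground surface: z = 1.5 + 3/2 = 3 m.
Total vertical stress at mid-clay: σ_v = 18.9×1.5 + 18.8×1.5 = 56.55 kPa.
Pore pressure: u = 9.81×(3 − 0.58) = 23.74 kPa.
Initial effective stress: σ'_0 = σ_v − u = 56.55 − 23.74 = 32.81 kPa.
Final effective stress: σ'_f = σ'_0 + Δσ = 32.81 + 116 = 148.81 kPa.
Normally consolidated clay, so the full stress increment lies on the virgin compression line:
S_c = C_c·H/(1+e₀)·log₁₀(σ'_f/σ'_0) = 0.19×3/(1+1.24)×log₁₀(148.81/32.81)
    = 0.25446 × 0.65663 = 0.1671 m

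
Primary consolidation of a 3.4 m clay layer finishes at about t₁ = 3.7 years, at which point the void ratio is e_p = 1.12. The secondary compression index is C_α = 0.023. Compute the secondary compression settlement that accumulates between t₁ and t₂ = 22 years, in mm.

S_s ≈ 28.6 mm

Secondary compression: S_s = C_α·H/(1+e_p)·log₁₀(t₂/t₁)
S_s = 0.023×3.4/(1+1.12)×log₁₀(22/3.7)
    = 0.03689 × 0.7742 = 0.02856 m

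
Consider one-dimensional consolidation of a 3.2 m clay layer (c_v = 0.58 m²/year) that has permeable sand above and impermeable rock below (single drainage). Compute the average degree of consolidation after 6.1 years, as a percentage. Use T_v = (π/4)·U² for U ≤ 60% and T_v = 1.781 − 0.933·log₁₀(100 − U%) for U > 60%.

U ≈ 65.4 %

Drainage path length: H_d = H = 3.2 m (single drainage).
T_v = c_v·t/H_d² = 0.58×6.1/3.2² = 0.34551.
T_v = 0.34551 corresponds to the U > 60% branch:
U = 1 − 10^((1.781 − T_v)/0.933)/100 = 0.6544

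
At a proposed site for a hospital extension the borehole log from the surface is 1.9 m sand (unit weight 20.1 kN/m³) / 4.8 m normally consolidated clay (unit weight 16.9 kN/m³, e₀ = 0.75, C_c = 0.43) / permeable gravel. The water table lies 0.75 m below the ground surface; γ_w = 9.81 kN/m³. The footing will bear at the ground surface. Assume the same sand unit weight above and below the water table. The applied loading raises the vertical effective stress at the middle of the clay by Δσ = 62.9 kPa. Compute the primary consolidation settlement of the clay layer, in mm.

Mid-depth of clay below the ground surface: z = 1.9 + 4.8/2 = 4.3 m.
Total vertical stress at mid-clay: σ_v = 20.1×1.9 + 16.9×2.4 = 78.75 kPa.
Pore pressure: u = 9.81×(4.3 − 0.75) = 34.825 kPa.
Initial effective stress: σ'_0 = σ_v − u = 78.75 − 34.825 = 43.925 kPa.
Final effective stress: σ'_f = σ'_0 + Δσ = 43.925 + 62.9 = 106.82 kPa.
Normally consolidated clay, so the full stress increment lies on the virgin compression line:
S_c = C_c·H/(1+e₀)·log₁₀(σ'_f/σ'_0) = 0.43×4.8/(1+0.75)×log₁₀(106.82/43.925)
    = 1.1794 × 0.38594 = 0.4552 m

S_c ≈ 455 mm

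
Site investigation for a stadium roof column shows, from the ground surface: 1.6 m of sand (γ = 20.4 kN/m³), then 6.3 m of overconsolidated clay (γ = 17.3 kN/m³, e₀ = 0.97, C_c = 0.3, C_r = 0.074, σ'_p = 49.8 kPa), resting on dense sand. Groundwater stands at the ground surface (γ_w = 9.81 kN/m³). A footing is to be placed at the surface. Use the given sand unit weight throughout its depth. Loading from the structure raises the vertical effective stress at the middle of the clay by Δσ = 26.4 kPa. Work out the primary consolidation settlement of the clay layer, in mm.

Mid-depth of clay below the ground surface: z = 1.6 + 6.3/2 = 4.75 m.
Total vertical stress at mid-clay: σ_v = 20.4×1.6 + 17.3×3.15 = 87.135 kPa.
Pore pressure: u = 9.81×(4.75 − 0) = 46.598 kPa.
Initial effective stress: σ'_0 = σ_v − u = 87.135 − 46.598 = 40.537 kPa.
Final effective stress: σ'_f = 40.537 + 26.4 = 66.937 kPa.
σ'_f = 66.937 > σ'_p = 49.8 kPa, so the stress path crosses the preconsolidation pressure — recompression up to σ'_p, then virgin compression beyond:
S_c = H/(1+e₀)·[C_r·log₁₀(σ'_p/σ'_0) + C_c·log₁₀(σ'_f/σ'_p)]
    = 6.3/1.97 × [0.074×log₁₀(49.8/40.537) + 0.3×log₁₀(66.937/49.8)]
    = 3.198 × [0.006614 + 0.038531] = 0.1444 m

S_c ≈ 144 mm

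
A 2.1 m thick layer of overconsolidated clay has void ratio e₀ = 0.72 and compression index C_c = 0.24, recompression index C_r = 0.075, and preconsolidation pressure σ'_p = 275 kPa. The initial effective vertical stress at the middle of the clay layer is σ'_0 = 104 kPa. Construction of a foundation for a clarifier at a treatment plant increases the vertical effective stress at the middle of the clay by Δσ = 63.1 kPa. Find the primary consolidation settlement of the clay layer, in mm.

Final effective stress: σ'_f = 104 + 63.1 = 167.1 kPa.
σ'_f = 167.1 ≤ σ'_p = 275 kPa, so the clay remains overconsolidated and only the recompression index applies:
S_c = C_r·H/(1+e₀)·log₁₀(σ'_f/σ'_0) = 0.075×2.1/1.72×log₁₀(167.1/104)
    = 0.091568 × 0.20594 = 0.01886 m

S_c ≈ 18.9 mm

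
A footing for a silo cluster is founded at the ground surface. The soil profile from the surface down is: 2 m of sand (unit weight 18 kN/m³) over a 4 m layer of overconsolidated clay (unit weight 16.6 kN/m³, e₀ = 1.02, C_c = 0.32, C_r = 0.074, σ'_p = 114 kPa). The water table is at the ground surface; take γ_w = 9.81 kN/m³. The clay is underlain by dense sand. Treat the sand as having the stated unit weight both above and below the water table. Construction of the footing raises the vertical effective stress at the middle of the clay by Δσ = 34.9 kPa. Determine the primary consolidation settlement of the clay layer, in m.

Mid-depth of clay below the ground surface: z = 2 + 4/2 = 4 m.
Total vertical stress at mid-clay: σ_v = 18×2 + 16.6×2 = 69.2 kPa.
Pore pressure: u = 9.81×(4 − 0) = 39.24 kPa.
Initial effective stress: σ'_0 = σ_v − u = 69.2 − 39.24 = 29.96 kPa.
Final effective stress: σ'_f = 29.96 + 34.9 = 64.86 kPa.
σ'_f = 64.86 ≤ σ'_p = 114 kPa, so the clay remains overconsolidated and only the recompression index applies:
S_c = C_r·H/(1+e₀)·log₁₀(σ'_f/σ'_0) = 0.074×4/2.02×log₁₀(64.86/29.96)
    = 0.14653 × 0.33544 = 0.04915 m

S_c ≈ 0.0492 m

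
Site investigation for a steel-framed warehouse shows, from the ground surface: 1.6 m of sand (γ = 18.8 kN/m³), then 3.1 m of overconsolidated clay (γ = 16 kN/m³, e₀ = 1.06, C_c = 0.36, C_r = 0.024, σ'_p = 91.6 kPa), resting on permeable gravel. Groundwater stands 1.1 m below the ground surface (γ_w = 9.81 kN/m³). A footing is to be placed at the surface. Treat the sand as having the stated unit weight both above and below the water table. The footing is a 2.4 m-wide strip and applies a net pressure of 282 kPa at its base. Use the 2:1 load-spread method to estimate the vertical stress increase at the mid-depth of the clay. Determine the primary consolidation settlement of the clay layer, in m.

Mid-depth of clay below the ground surface: z = 1.6 + 3.1/2 = 3.15 m.
Total vertical stress at mid-clay: σ_v = 18.8×1.6 + 16×1.55 = 54.88 kPa.
Pore pressure: u = 9.81×(3.15 − 1.1) = 20.11 kPa.
Initial effective stress: σ'_0 = σ_v − u = 54.88 − 20.11 = 34.77 kPa.
Stress increase at mid-clay by the 2:1 spreading method:
Δσ = qB/(B+z) = 282×2.4/(2.4+3.15) = 121.95 kPa
Final effective stress: σ'_f = 34.77 + 121.95 = 156.72 kPa.
σ'_f = 156.72 > σ'_p = 91.6 kPa, so the stress path crosses the preconsolidation pressure — recompression up to σ'_p, then virgin compression beyond:
S_c = H/(1+e₀)·[C_r·log₁₀(σ'_p/σ'_0) + C_c·log₁₀(σ'_f/σ'_p)]
    = 3.1/2.06 × [0.024×log₁₀(91.6/34.77) + 0.36×log₁₀(156.72/91.6)]
    = 1.5049 × [0.010097 + 0.083962] = 0.1415 m

S_c ≈ 0.142 m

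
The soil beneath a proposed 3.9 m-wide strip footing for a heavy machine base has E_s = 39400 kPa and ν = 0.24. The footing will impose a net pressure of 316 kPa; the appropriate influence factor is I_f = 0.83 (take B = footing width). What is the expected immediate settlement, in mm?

S_e ≈ 24.5 mm

Immediate (elastic) settlement: S_e = q·B·(1−ν²)/E_s · I_f.
S_e = 316 × 3.9 × (1 − 0.24²) / 39400 × 0.83
    = 316 × 3.9 × 0.9424 / 39400 × 0.83
    = 0.02447 m = 24.47 mm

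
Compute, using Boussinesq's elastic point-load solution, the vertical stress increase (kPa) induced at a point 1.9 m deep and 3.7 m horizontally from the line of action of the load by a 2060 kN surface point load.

Boussinesq vertical stress below a point load on an elastic half-space:
Δσ_z = 3P/(2πz²) · [1 + (r/z)²]^(−5/2)
r/z = 3.7/1.9 = 1.9474; [1+(r/z)²]^(−5/2) = 0.019891.
Δσ_z = 3×2060/(2π×1.9²) × 0.019891 = 272.46 × 0.019891 = 5.42 kPa

Δσ_z ≈ 5.42 kPa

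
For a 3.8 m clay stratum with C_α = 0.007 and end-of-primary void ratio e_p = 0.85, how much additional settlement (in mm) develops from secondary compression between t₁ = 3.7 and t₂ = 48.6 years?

S_s ≈ 16.1 mm

Secondary compression: S_s = C_α·H/(1+e_p)·log₁₀(t₂/t₁)
S_s = 0.007×3.8/(1+0.85)×log₁₀(48.6/3.7)
    = 0.01438 × 1.118 = 0.01608 m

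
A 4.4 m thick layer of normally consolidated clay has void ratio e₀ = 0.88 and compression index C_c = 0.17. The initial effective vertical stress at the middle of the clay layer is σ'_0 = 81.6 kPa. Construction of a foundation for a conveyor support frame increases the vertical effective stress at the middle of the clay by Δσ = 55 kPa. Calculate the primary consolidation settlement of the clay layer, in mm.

Final effective stress: σ'_f = σ'_0 + Δσ = 81.6 + 55 = 136.6 kPa.
Normally consolidated clay, so the full stress increment lies on the virgin compression line:
S_c = C_c·H/(1+e₀)·log₁₀(σ'_f/σ'_0) = 0.17×4.4/(1+0.88)×log₁₀(136.6/81.6)
    = 0.39787 × 0.22376 = 0.08903 m

S_c ≈ 89 mm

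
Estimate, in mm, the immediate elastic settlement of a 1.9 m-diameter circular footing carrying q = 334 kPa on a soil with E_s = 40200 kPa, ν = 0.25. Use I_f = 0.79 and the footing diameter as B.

Immediate (elastic) settlement: S_e = q·B·(1−ν²)/E_s · I_f.
S_e = 334 × 1.9 × (1 − 0.25²) / 40200 × 0.79
    = 334 × 1.9 × 0.9375 / 40200 × 0.79
    = 0.01169 m = 11.69 mm

S_e ≈ 11.7 mm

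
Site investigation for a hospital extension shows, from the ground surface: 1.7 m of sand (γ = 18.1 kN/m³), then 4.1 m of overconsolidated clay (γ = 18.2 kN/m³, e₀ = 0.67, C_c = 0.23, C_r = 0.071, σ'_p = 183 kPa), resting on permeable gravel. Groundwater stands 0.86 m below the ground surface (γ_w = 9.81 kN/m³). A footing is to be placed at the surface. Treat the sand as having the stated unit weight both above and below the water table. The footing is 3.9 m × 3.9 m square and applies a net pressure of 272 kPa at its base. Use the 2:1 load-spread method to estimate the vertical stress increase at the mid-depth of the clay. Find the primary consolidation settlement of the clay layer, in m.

S_c ≈ 0.0774 m

Mid-depth of clay below the ground surface: z = 1.7 + 4.1/2 = 3.75 m.
Total vertical stress at mid-clay: σ_v = 18.1×1.7 + 18.2×2.05 = 68.08 kPa.
Pore pressure: u = 9.81×(3.75 − 0.86) = 28.351 kPa.
Initial effective stress: σ'_0 = σ_v − u = 68.08 − 28.351 = 39.729 kPa.
Stress increase at mid-clay by the 2:1 spreading method:
Δσ = qBL/((B+z)(L+z)) = 272×3.9×3.9/((3.9+3.75)(3.9+3.75)) = 70.693 kPa
Final effective stress: σ'_f = 39.729 + 70.693 = 110.42 kPa.
σ'_f = 110.42 ≤ σ'_p = 183 kPa, so the clay remains overconsolidated and only the recompression index applies:
S_c = C_r·H/(1+e₀)·log₁₀(σ'_f/σ'_0) = 0.071×4.1/1.67×log₁₀(110.42/39.729)
    = 0.17431 × 0.44394 = 0.07738 m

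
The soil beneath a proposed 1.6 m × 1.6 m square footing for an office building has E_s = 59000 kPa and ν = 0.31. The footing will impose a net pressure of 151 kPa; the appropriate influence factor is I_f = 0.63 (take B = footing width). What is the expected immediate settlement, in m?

S_e ≈ 0.00233 m

Immediate (elastic) settlement: S_e = q·B·(1−ν²)/E_s · I_f.
S_e = 151 × 1.6 × (1 − 0.31²) / 59000 × 0.63
    = 151 × 1.6 × 0.9039 / 59000 × 0.63
    = 0.002332 m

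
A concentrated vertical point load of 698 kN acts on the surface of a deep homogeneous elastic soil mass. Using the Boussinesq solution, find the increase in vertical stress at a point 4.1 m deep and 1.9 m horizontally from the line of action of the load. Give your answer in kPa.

Boussinesq vertical stress below a point load on an elastic half-space:
Δσ_z = 3P/(2πz²) · [1 + (r/z)²]^(−5/2)
r/z = 1.9/4.1 = 0.46341; [1+(r/z)²]^(−5/2) = 0.61487.
Δσ_z = 3×698/(2π×4.1²) × 0.61487 = 19.826 × 0.61487 = 12.19 kPa

Δσ_z ≈ 12.2 kPa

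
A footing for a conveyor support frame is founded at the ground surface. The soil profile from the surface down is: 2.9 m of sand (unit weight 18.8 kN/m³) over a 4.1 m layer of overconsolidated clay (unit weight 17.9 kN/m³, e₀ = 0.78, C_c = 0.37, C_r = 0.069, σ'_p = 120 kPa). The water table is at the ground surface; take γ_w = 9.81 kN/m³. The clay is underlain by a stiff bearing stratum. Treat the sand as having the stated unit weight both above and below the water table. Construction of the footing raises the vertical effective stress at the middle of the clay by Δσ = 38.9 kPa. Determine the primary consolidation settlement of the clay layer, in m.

Mid-depth of clay below the ground surface: z = 2.9 + 4.1/2 = 4.95 m.
Total vertical stress at mid-clay: σ_v = 18.8×2.9 + 17.9×2.05 = 91.215 kPa.
Pore pressure: u = 9.81×(4.95 − 0) = 48.56 kPa.
Initial effective stress: σ'_0 = σ_v − u = 91.215 − 48.56 = 42.655 kPa.
Final effective stress: σ'_f = 42.655 + 38.9 = 81.555 kPa.
σ'_f = 81.555 ≤ σ'_p = 120 kPa, so the clay remains overconsolidated and only the recompression index applies:
S_c = C_r·H/(1+e₀)·log₁₀(σ'_f/σ'_0) = 0.069×4.1/1.78×log₁₀(81.555/42.655)
    = 0.15893 × 0.28148 = 0.04474 m

S_c ≈ 0.0447 m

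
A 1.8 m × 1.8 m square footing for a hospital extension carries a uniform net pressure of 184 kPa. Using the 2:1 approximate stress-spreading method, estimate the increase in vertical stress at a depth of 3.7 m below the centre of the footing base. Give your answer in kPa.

Δσ_z ≈ 19.7 kPa

By the 2:1 method the load spreads at 1 horizontal : 2 vertical, so at depth z the loaded area has grown by z in each plan dimension:
Δσ = qBL/((B+z)(L+z)) = 184×1.8×1.8/((1.8+3.7)(1.8+3.7)) = 19.708 kPa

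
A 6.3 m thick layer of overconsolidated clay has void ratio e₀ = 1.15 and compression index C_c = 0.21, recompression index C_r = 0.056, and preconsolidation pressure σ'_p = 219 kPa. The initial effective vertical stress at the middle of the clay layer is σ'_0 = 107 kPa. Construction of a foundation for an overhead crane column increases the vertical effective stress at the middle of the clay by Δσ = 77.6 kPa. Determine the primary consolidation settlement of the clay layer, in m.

Final effective stress: σ'_f = 107 + 77.6 = 184.6 kPa.
σ'_f = 184.6 ≤ σ'_p = 219 kPa, so the clay remains overconsolidated and only the recompression index applies:
S_c = C_r·H/(1+e₀)·log₁₀(σ'_f/σ'_0) = 0.056×6.3/2.15×log₁₀(184.6/107)
    = 0.16409 × 0.23685 = 0.03887 m

S_c ≈ 0.0389 m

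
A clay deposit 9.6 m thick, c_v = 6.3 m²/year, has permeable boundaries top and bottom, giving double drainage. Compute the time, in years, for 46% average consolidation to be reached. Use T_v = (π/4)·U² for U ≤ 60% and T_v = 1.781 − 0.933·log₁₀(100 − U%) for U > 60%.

t ≈ 0.608 years

Drainage path length: H_d = H/2 = 4.8 m (double drainage).
U ≤ 60%: T_v = (π/4)·U² = (π/4)×0.46² = 0.16619.
t = T_v·H_d²/c_v = 0.16619×4.8²/6.3 = 0.6078 years.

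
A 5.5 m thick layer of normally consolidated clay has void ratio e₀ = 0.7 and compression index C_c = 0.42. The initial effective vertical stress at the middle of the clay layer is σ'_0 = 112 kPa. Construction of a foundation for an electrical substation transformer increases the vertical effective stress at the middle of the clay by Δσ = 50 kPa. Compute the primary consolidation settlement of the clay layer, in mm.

Final effective stress: σ'_f = σ'_0 + Δσ = 112 + 50 = 162 kPa.
Normally consolidated clay, so the full stress increment lies on the virgin compression line:
S_c = C_c·H/(1+e₀)·log₁₀(σ'_f/σ'_0) = 0.42×5.5/(1+0.7)×log₁₀(162/112)
    = 1.3588 × 0.1603 = 0.2178 m

S_c ≈ 218 mm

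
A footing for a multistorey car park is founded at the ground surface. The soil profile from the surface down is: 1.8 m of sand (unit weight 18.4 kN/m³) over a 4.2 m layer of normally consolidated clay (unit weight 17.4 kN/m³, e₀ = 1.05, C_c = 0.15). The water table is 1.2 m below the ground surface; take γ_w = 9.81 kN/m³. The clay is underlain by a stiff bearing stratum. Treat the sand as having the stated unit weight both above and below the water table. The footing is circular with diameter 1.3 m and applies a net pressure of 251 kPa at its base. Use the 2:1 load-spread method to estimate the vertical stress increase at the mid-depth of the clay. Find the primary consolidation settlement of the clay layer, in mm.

S_c ≈ 41.4 mm

Mid-depth of clay below the ground surface: z = 1.8 + 4.2/2 = 3.9 m.
Total vertical stress at mid-clay: σ_v = 18.4×1.8 + 17.4×2.1 = 69.66 kPa.
Pore pressure: u = 9.81×(3.9 − 1.2) = 26.487 kPa.
Initial effective stress: σ'_0 = σ_v − u = 69.66 − 26.487 = 43.173 kPa.
Stress increase at mid-clay by the 2:1 spreading method:
Δσ ≈ qD²/(D+z)² = 251×1.3²/(1.3+3.9)² = 15.688 kPa
Final effective stress: σ'_f = σ'_0 + Δσ = 43.173 + 15.688 = 58.861 kPa.
Normally consolidated clay, so the full stress increment lies on the virgin compression line:
S_c = C_c·H/(1+e₀)·log₁₀(σ'_f/σ'_0) = 0.15×4.2/(1+1.05)×log₁₀(58.861/43.173)
    = 0.30732 × 0.13462 = 0.04137 m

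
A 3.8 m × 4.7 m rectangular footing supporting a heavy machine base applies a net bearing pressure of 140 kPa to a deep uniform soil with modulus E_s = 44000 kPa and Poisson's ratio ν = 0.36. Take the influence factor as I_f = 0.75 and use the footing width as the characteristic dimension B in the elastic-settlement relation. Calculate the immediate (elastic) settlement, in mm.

Immediate (elastic) settlement: S_e = q·B·(1−ν²)/E_s · I_f.
S_e = 140 × 3.8 × (1 − 0.36²) / 44000 × 0.75
    = 140 × 3.8 × 0.8704 / 44000 × 0.75
    = 0.007893 m = 7.893 mm

S_e ≈ 7.89 mm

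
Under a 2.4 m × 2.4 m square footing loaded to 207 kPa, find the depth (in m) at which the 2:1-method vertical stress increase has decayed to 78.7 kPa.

2:1 spreading — at depth z the loaded area has grown by z in each plan dimension:
qB²/(B+z)² = Δσ_z ⇒ z = B(√(q/Δσ_z) − 1) = 2.4×(√(207/78.7) − 1) = 1.492 m

z ≈ 1.49 m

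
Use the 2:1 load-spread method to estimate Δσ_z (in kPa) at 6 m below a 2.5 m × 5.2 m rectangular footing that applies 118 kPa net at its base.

Δσ_z ≈ 16.1 kPa

By the 2:1 method the load spreads at 1 horizontal : 2 vertical, so at depth z the loaded area has grown by z in each plan dimension:
Δσ = qBL/((B+z)(L+z)) = 118×2.5×5.2/((2.5+6)(5.2+6)) = 16.113 kPa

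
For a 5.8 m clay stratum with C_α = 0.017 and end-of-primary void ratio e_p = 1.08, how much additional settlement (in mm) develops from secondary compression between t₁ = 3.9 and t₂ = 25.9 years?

Secondary compression: S_s = C_α·H/(1+e_p)·log₁₀(t₂/t₁)
S_s = 0.017×5.8/(1+1.08)×log₁₀(25.9/3.9)
    = 0.0474 × 0.8222 = 0.03898 m

S_s ≈ 39 mm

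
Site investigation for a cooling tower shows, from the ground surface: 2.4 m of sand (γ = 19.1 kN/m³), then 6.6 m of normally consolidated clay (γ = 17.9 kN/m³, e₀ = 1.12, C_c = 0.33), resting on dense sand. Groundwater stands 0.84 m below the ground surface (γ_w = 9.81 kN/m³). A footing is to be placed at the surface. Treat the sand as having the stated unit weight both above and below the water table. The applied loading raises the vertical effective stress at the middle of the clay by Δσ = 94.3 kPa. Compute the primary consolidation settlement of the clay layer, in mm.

S_c ≈ 434 mm

Mid-depth of clay below the ground surface: z = 2.4 + 6.6/2 = 5.7 m.
Total vertical stress at mid-clay: σ_v = 19.1×2.4 + 17.9×3.3 = 104.91 kPa.
Pore pressure: u = 9.81×(5.7 − 0.84) = 47.677 kPa.
Initial effective stress: σ'_0 = σ_v − u = 104.91 − 47.677 = 57.233 kPa.
Final effective stress: σ'_f = σ'_0 + Δσ = 57.233 + 94.3 = 151.53 kPa.
Normally consolidated clay, so the full stress increment lies on the virgin compression line:
S_c = C_c·H/(1+e₀)·log₁₀(σ'_f/σ'_0) = 0.33×6.6/(1+1.12)×log₁₀(151.53/57.233)
    = 1.0274 × 0.42285 = 0.4344 m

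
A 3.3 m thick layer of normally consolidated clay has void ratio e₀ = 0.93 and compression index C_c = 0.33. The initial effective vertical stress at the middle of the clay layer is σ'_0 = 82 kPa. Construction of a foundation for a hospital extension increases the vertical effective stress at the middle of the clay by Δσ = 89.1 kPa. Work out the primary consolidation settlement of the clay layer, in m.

Final effective stress: σ'_f = σ'_0 + Δσ = 82 + 89.1 = 171.1 kPa.
Normally consolidated clay, so the full stress increment lies on the virgin compression line:
S_c = C_c·H/(1+e₀)·log₁₀(σ'_f/σ'_0) = 0.33×3.3/(1+0.93)×log₁₀(171.1/82)
    = 0.56425 × 0.31944 = 0.1802 m

S_c ≈ 0.18 m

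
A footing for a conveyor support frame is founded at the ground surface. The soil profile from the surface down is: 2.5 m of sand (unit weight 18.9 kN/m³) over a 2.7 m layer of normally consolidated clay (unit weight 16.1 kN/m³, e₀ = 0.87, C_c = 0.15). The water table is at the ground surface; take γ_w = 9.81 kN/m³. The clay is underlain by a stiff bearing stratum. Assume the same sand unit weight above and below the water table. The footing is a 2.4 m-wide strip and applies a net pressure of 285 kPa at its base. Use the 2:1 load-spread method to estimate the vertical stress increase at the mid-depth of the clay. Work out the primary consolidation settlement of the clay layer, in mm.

S_c ≈ 142 mm

Mid-depth of clay below the ground surface: z = 2.5 + 2.7/2 = 3.85 m.
Total vertical stress at mid-clay: σ_v = 18.9×2.5 + 16.1×1.35 = 68.985 kPa.
Pore pressure: u = 9.81×(3.85 − 0) = 37.769 kPa.
Initial effective stress: σ'_0 = σ_v − u = 68.985 − 37.769 = 31.216 kPa.
Stress increase at mid-clay by the 2:1 spreading method:
Δσ = qB/(B+z) = 285×2.4/(2.4+3.85) = 109.44 kPa
Final effective stress: σ'_f = σ'_0 + Δσ = 31.216 + 109.44 = 140.66 kPa.
Normally consolidated clay, so the full stress increment lies on the virgin compression line:
S_c = C_c·H/(1+e₀)·log₁₀(σ'_f/σ'_0) = 0.15×2.7/(1+0.87)×log₁₀(140.66/31.216)
    = 0.21658 × 0.65379 = 0.1416 m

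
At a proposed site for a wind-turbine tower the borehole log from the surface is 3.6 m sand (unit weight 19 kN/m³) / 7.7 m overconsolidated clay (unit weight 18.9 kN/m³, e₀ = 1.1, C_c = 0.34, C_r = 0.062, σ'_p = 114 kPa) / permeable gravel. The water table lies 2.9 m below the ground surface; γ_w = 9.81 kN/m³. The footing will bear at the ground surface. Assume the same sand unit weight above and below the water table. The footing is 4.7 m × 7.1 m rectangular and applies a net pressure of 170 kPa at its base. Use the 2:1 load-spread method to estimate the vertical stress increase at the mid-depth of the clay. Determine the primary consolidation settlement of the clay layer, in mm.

S_c ≈ 81.7 mm

Mid-depth of clay below the ground surface: z = 3.6 + 7.7/2 = 7.45 m.
Total vertical stress at mid-clay: σ_v = 19×3.6 + 18.9×3.85 = 141.17 kPa.
Pore pressure: u = 9.81×(7.45 − 2.9) = 44.636 kPa.
Initial effective stress: σ'_0 = σ_v − u = 141.17 − 44.636 = 96.534 kPa.
Stress increase at mid-clay by the 2:1 spreading method:
Δσ = qBL/((B+z)(L+z)) = 170×4.7×7.1/((4.7+7.45)(7.1+7.45)) = 32.09 kPa
Final effective stress: σ'_f = 96.534 + 32.09 = 128.62 kPa.
σ'_f = 128.62 > σ'_p = 114 kPa, so the stress path crosses the preconsolidation pressure — recompression up to σ'_p, then virgin compression beyond:
S_c = H/(1+e₀)·[C_r·log₁₀(σ'_p/σ'_0) + C_c·log₁₀(σ'_f/σ'_p)]
    = 7.7/2.1 × [0.062×log₁₀(114/96.534) + 0.34×log₁₀(128.62/114)]
    = 3.6667 × [0.0044779 + 0.017817] = 0.08175 m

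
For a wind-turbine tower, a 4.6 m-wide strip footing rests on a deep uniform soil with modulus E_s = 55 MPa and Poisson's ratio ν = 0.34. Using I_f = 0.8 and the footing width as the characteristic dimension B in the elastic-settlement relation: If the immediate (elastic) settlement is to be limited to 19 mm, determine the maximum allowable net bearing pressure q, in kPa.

E_s = 55 MPa = 55000 kPa.
S_e = q·B·(1−ν²)/E_s · I_f  ⇒  q = S_e·E_s / (B·(1−ν²)·I_f).
q = 0.019 × 55000 / (4.6 × 0.8844 × 0.8) = 321.1 kPa

q ≈ 321 kPa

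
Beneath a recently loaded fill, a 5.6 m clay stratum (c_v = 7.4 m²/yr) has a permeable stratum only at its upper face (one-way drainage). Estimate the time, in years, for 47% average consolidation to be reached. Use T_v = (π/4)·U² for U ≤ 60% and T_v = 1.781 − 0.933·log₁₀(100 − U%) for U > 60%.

Drainage path length: H_d = H = 5.6 m (single drainage).
U ≤ 60%: T_v = (π/4)·U² = (π/4)×0.47² = 0.17349.
t = T_v·H_d²/c_v = 0.17349×5.6²/7.4 = 0.7352 years.

t ≈ 0.735 years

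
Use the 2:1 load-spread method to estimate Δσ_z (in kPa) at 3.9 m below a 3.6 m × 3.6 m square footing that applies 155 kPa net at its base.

By the 2:1 method the load spreads at 1 horizontal : 2 vertical, so at depth z the loaded area has grown by z in each plan dimension:
Δσ = qBL/((B+z)(L+z)) = 155×3.6×3.6/((3.6+3.9)(3.6+3.9)) = 35.712 kPa

Δσ_z ≈ 35.7 kPa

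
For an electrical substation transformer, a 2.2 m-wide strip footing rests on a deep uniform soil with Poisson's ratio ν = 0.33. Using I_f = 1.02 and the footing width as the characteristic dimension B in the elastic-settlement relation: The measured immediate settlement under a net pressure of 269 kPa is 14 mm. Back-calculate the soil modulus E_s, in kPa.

S_e = q·B·(1−ν²)/E_s · I_f  ⇒  E_s = q·B·(1−ν²)·I_f / S_e.
E_s = 269 × 2.2 × 0.8911 × 1.02 / 0.014 = 38420 kPa

E_s ≈ 38400 kPa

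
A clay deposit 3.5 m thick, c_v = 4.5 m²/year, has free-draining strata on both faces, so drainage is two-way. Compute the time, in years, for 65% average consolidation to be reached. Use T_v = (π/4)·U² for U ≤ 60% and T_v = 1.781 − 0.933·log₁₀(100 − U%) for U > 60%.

Drainage path length: H_d = H/2 = 1.75 m (double drainage).
U > 60%: T_v = 1.781 − 0.933·log₁₀(100 − 65) = 0.34038.
t = T_v·H_d²/c_v = 0.34038×1.75²/4.5 = 0.2316 years.

t ≈ 0.232 years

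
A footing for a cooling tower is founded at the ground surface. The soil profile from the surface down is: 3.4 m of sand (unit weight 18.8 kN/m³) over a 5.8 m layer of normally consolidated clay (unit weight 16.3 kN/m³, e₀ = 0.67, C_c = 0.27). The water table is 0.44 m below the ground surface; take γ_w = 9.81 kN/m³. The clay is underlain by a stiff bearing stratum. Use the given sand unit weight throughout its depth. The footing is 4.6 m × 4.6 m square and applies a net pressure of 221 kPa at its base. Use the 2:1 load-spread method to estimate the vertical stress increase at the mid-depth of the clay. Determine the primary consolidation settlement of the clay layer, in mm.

Mid-depth of clay below the ground surface: z = 3.4 + 5.8/2 = 6.3 m.
Total vertical stress at mid-clay: σ_v = 18.8×3.4 + 16.3×2.9 = 111.19 kPa.
Pore pressure: u = 9.81×(6.3 − 0.44) = 57.487 kPa.
Initial effective stress: σ'_0 = σ_v − u = 111.19 − 57.487 = 53.703 kPa.
Stress increase at mid-clay by the 2:1 spreading method:
Δσ = qBL/((B+z)(L+z)) = 221×4.6×4.6/((4.6+6.3)(4.6+6.3)) = 39.36 kPa
Final effective stress: σ'_f = σ'_0 + Δσ = 53.703 + 39.36 = 93.063 kPa.
Normally consolidated clay, so the full stress increment lies on the virgin compression line:
S_c = C_c·H/(1+e₀)·log₁₀(σ'_f/σ'_0) = 0.27×5.8/(1+0.67)×log₁₀(93.063/53.703)
    = 0.93772 × 0.23878 = 0.2239 m

S_c ≈ 224 mm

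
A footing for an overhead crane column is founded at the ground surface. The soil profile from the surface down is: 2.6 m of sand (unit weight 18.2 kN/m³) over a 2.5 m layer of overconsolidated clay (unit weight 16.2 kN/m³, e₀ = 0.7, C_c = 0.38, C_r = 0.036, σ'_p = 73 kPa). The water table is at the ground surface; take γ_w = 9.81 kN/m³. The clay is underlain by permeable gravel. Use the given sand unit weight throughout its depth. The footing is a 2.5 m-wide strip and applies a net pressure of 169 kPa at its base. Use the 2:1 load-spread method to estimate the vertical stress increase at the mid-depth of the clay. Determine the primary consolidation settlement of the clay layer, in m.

S_c ≈ 0.0879 m

Mid-depth of clay below the ground surface: z = 2.6 + 2.5/2 = 3.85 m.
Total vertical stress at mid-clay: σ_v = 18.2×2.6 + 16.2×1.25 = 67.57 kPa.
Pore pressure: u = 9.81×(3.85 − 0) = 37.769 kPa.
Initial effective stress: σ'_0 = σ_v − u = 67.57 − 37.769 = 29.801 kPa.
Stress increase at mid-clay by the 2:1 spreading method:
Δσ = qB/(B+z) = 169×2.5/(2.5+3.85) = 66.535 kPa
Final effective stress: σ'_f = 29.801 + 66.535 = 96.336 kPa.
σ'_f = 96.336 > σ'_p = 73 kPa, so the stress path crosses the preconsolidation pressure — recompression up to σ'_p, then virgin compression beyond:
S_c = H/(1+e₀)·[C_r·log₁₀(σ'_p/σ'_0) + C_c·log₁₀(σ'_f/σ'_p)]
    = 2.5/1.7 × [0.036×log₁₀(73/29.801) + 0.38×log₁₀(96.336/73)]
    = 1.4706 × [0.014007 + 0.045777] = 0.08792 m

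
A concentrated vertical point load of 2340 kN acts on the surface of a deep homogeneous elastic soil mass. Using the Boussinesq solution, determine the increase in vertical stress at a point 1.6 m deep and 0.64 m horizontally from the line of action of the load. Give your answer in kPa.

Δσ_z ≈ 301 kPa

Boussinesq vertical stress below a point load on an elastic half-space:
Δσ_z = 3P/(2πz²) · [1 + (r/z)²]^(−5/2)
r/z = 0.64/1.6 = 0.4; [1+(r/z)²]^(−5/2) = 0.69001.
Δσ_z = 3×2340/(2π×1.6²) × 0.69001 = 436.43 × 0.69001 = 301.1 kPa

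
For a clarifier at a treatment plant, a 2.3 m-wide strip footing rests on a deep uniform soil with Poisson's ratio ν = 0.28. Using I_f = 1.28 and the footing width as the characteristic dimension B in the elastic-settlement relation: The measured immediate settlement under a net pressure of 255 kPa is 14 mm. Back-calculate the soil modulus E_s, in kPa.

E_s ≈ 49400 kPa

S_e = q·B·(1−ν²)/E_s · I_f  ⇒  E_s = q·B·(1−ν²)·I_f / S_e.
E_s = 255 × 2.3 × 0.9216 × 1.28 / 0.014 = 49420 kPa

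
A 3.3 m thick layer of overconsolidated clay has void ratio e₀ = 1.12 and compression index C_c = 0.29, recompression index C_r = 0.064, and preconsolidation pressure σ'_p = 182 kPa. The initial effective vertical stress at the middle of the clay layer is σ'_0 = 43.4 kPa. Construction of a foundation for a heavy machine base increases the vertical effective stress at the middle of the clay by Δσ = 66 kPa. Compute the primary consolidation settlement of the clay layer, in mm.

Final effective stress: σ'_f = 43.4 + 66 = 109.4 kPa.
σ'_f = 109.4 ≤ σ'_p = 182 kPa, so the clay remains overconsolidated and only the recompression index applies:
S_c = C_r·H/(1+e₀)·log₁₀(σ'_f/σ'_0) = 0.064×3.3/2.12×log₁₀(109.4/43.4)
    = 0.099622 × 0.40153 = 0.04 m

S_c ≈ 40 mm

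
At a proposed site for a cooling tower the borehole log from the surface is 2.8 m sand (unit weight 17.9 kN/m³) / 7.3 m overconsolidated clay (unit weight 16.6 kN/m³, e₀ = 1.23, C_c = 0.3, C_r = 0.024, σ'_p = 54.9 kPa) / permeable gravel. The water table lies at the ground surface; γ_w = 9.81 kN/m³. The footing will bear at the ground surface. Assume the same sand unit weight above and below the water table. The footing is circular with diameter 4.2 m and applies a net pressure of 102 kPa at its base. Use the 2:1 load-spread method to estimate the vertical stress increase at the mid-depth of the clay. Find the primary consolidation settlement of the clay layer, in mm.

Mid-depth of clay below the ground surface: z = 2.8 + 7.3/2 = 6.45 m.
Total vertical stress at mid-clay: σ_v = 17.9×2.8 + 16.6×3.65 = 110.71 kPa.
Pore pressure: u = 9.81×(6.45 − 0) = 63.275 kPa.
Initial effective stress: σ'_0 = σ_v − u = 110.71 − 63.275 = 47.435 kPa.
Stress increase at mid-clay by the 2:1 spreading method:
Δσ ≈ qD²/(D+z)² = 102×4.2²/(4.2+6.45)² = 15.864 kPa
Final effective stress: σ'_f = 47.435 + 15.864 = 63.299 kPa.
σ'_f = 63.299 > σ'_p = 54.9 kPa, so the stress path crosses the preconsolidation pressure — recompression up to σ'_p, then virgin compression beyond:
S_c = H/(1+e₀)·[C_r·log₁₀(σ'_p/σ'_0) + C_c·log₁₀(σ'_f/σ'_p)]
    = 7.3/2.23 × [0.024×log₁₀(54.9/47.435) + 0.3×log₁₀(63.299/54.9)]
    = 3.2735 × [0.0015234 + 0.018547] = 0.0657 m

S_c ≈ 65.7 mm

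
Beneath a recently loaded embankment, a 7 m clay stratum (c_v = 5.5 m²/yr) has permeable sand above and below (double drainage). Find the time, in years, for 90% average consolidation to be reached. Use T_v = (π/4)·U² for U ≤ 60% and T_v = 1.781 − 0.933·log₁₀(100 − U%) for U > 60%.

t ≈ 1.89 years

Drainage path length: H_d = H/2 = 3.5 m (double drainage).
U > 60%: T_v = 1.781 − 0.933·log₁₀(100 − 90) = 0.848.
t = T_v·H_d²/c_v = 0.848×3.5²/5.5 = 1.889 years.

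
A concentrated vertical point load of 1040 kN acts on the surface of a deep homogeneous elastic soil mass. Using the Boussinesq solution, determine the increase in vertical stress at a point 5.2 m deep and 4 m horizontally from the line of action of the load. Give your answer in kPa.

Boussinesq vertical stress below a point load on an elastic half-space:
Δσ_z = 3P/(2πz²) · [1 + (r/z)²]^(−5/2)
r/z = 4/5.2 = 0.76923; [1+(r/z)²]^(−5/2) = 0.31285.
Δσ_z = 3×1040/(2π×5.2²) × 0.31285 = 18.364 × 0.31285 = 5.745 kPa

Δσ_z ≈ 5.75 kPa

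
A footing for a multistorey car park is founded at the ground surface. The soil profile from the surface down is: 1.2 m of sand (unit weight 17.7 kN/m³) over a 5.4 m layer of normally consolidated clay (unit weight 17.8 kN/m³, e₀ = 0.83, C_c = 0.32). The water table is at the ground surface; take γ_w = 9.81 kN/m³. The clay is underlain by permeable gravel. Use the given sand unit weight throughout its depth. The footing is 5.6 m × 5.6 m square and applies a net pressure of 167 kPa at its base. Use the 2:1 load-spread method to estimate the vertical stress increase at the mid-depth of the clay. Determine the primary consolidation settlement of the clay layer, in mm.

Mid-depth of clay below the ground surface: z = 1.2 + 5.4/2 = 3.9 m.
Total vertical stress at mid-clay: σ_v = 17.7×1.2 + 17.8×2.7 = 69.3 kPa.
Pore pressure: u = 9.81×(3.9 − 0) = 38.259 kPa.
Initial effective stress: σ'_0 = σ_v − u = 69.3 − 38.259 = 31.041 kPa.
Stress increase at mid-clay by the 2:1 spreading method:
Δσ = qBL/((B+z)(L+z)) = 167×5.6×5.6/((5.6+3.9)(5.6+3.9)) = 58.029 kPa
Final effective stress: σ'_f = σ'_0 + Δσ = 31.041 + 58.029 = 89.07 kPa.
Normally consolidated clay, so the full stress increment lies on the virgin compression line:
S_c = C_c·H/(1+e₀)·log₁₀(σ'_f/σ'_0) = 0.32×5.4/(1+0.83)×log₁₀(89.07/31.041)
    = 0.94426 × 0.4578 = 0.4323 m

S_c ≈ 432 mm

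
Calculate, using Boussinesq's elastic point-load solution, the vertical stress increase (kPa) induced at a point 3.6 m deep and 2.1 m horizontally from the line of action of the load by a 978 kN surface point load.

Δσ_z ≈ 17.3 kPa

Boussinesq vertical stress below a point load on an elastic half-space:
Δσ_z = 3P/(2πz²) · [1 + (r/z)²]^(−5/2)
r/z = 2.1/3.6 = 0.58333; [1+(r/z)²]^(−5/2) = 0.48085.
Δσ_z = 3×978/(2π×3.6²) × 0.48085 = 36.031 × 0.48085 = 17.33 kPa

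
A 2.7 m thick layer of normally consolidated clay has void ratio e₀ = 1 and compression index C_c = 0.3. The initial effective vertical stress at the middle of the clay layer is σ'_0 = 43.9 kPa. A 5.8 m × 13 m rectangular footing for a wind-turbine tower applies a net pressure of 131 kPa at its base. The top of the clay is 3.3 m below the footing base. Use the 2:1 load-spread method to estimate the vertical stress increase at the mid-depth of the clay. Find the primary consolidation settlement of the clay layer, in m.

S_c ≈ 0.14 m

Mid-depth of clay below the footing base: z = 3.3 + 2.7/2 = 4.65 m.
Stress increase at mid-clay by the 2:1 spreading method:
Δσ = qBL/((B+z)(L+z)) = 131×5.8×13/((5.8+4.65)(13+4.65)) = 53.553 kPa
Final effective stress: σ'_f = σ'_0 + Δσ = 43.9 + 53.553 = 97.453 kPa.
Normally consolidated clay, so the full stress increment lies on the virgin compression line:
S_c = C_c·H/(1+e₀)·log₁₀(σ'_f/σ'_0) = 0.3×2.7/(1+1)×log₁₀(97.453/43.9)
    = 0.405 × 0.34633 = 0.1403 m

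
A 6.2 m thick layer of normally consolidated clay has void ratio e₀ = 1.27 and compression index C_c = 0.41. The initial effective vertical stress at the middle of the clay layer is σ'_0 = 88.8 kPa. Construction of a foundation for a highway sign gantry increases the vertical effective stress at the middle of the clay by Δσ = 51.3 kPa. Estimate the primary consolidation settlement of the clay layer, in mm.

Final effective stress: σ'_f = σ'_0 + Δσ = 88.8 + 51.3 = 140.1 kPa.
Normally consolidated clay, so the full stress increment lies on the virgin compression line:
S_c = C_c·H/(1+e₀)·log₁₀(σ'_f/σ'_0) = 0.41×6.2/(1+1.27)×log₁₀(140.1/88.8)
    = 1.1198 × 0.19803 = 0.2218 m

S_c ≈ 222 mm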